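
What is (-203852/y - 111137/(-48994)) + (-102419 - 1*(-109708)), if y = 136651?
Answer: 48805630973465/6695079094 ≈ 7289.8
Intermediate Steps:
(-203852/y - 111137/(-48994)) + (-102419 - 1*(-109708)) = (-203852/136651 - 111137/(-48994)) + (-102419 - 1*(-109708)) = (-203852*1/136651 - 111137*(-1/48994)) + (-102419 + 109708) = (-203852/136651 + 111137/48994) + 7289 = 5199457299/6695079094 + 7289 = 48805630973465/6695079094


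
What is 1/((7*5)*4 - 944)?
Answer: -1/804 ≈ -0.0012438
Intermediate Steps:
1/((7*5)*4 - 944) = 1/(35*4 - 944) = 1/(140 - 944) = 1/(-804) = -1/804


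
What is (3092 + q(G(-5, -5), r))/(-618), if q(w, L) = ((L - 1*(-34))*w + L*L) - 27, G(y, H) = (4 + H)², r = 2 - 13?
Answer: -3209/618 ≈ -5.1926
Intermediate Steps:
r = -11
q(w, L) = -27 + L² + w*(34 + L) (q(w, L) = ((L + 34)*w + L²) - 27 = ((34 + L)*w + L²) - 27 = (w*(34 + L) + L²) - 27 = (L² + w*(34 + L)) - 27 = -27 + L² + w*(34 + L))
(3092 + q(G(-5, -5), r))/(-618) = (3092 + (-27 + (-11)² + 34*(4 - 5)² - 11*(4 - 5)²))/(-618) = (3092 + (-27 + 121 + 34*(-1)² - 11*(-1)²))*(-1/618) = (3092 + (-27 + 121 + 34*1 - 11*1))*(-1/618) = (3092 + (-27 + 121 + 34 - 11))*(-1/618) = (3092 + 117)*(-1/618) = 3209*(-1/618) = -3209/618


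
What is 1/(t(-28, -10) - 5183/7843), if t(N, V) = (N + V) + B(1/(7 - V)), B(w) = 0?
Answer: -7843/303217 ≈ -0.025866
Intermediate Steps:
t(N, V) = N + V (t(N, V) = (N + V) + 0 = N + V)
1/(t(-28, -10) - 5183/7843) = 1/((-28 - 10) - 5183/7843) = 1/(-38 - 5183*1/7843) = 1/(-38 - 5183/7843) = 1/(-303217/7843) = -7843/303217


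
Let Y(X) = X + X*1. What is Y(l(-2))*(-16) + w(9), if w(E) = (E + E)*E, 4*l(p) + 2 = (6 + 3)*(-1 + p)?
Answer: 394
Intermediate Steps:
l(p) = -11/4 + 9*p/4 (l(p) = -½ + ((6 + 3)*(-1 + p))/4 = -½ + (9*(-1 + p))/4 = -½ + (-9 + 9*p)/4 = -½ + (-9/4 + 9*p/4) = -11/4 + 9*p/4)
w(E) = 2*E² (w(E) = (2*E)*E = 2*E²)
Y(X) = 2*X (Y(X) = X + X = 2*X)
Y(l(-2))*(-16) + w(9) = (2*(-11/4 + (9/4)*(-2)))*(-16) + 2*9² = (2*(-11/4 - 9/2))*(-16) + 2*81 = (2*(-29/4))*(-16) + 162 = -29/2*(-16) + 162 = 232 + 162 = 394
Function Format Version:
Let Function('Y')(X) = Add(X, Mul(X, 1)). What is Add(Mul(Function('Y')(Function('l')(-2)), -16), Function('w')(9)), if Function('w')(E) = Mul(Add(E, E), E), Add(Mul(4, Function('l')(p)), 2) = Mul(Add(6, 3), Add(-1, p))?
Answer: 394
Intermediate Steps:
Function('l')(p) = Add(Rational(-11, 4), Mul(Rational(9, 4), p)) (Function('l')(p) = Add(Rational(-1, 2), Mul(Rational(1, 4), Mul(Add(6, 3), Add(-1, p)))) = Add(Rational(-1, 2), Mul(Rational(1, 4), Mul(9, Add(-1, p)))) = Add(Rational(-1, 2), Mul(Rational(1, 4), Add(-9, Mul(9, p)))) = Add(Rational(-1, 2), Add(Rational(-9, 4), Mul(Rational(9, 4), p))) = Add(Rational(-11, 4), Mul(Rational(9, 4), p)))
Function('w')(E) = Mul(2, Pow(E, 2)) (Function('w')(E) = Mul(Mul(2, E), E) = Mul(2, Pow(E, 2)))
Function('Y')(X) = Mul(2, X) (Function('Y')(X) = Add(X, X) = Mul(2, X))
Add(Mul(Function('Y')(Function('l')(-2)), -16), Function('w')(9)) = Add(Mul(Mul(2, Add(Rational(-11, 4), Mul(Rational(9, 4), -2))), -16), Mul(2, Pow(9, 2))) = Add(Mul(Mul(2, Add(Rational(-11, 4), Rational(-9, 2))), -16), Mul(2, 81)) = Add(Mul(Mul(2, Rational(-29, 4)), -16), 162) = Add(Mul(Rational(-29, 2), -16), 162) = Add(232, 162) = 394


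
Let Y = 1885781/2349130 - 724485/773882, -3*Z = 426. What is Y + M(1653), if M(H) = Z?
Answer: -64597838873482/454487355665 ≈ -142.13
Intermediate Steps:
Z = -142 (Z = -⅓*426 = -142)
M(H) = -142
Y = -60634369052/454487355665 (Y = 1885781*(1/2349130) - 724485*1/773882 = 1885781/2349130 - 724485/773882 = -60634369052/454487355665 ≈ -0.13341)
Y + M(1653) = -60634369052/454487355665 - 142 = -64597838873482/454487355665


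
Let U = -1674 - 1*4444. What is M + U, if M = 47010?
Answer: 40892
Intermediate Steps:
U = -6118 (U = -1674 - 4444 = -6118)
M + U = 47010 - 6118 = 40892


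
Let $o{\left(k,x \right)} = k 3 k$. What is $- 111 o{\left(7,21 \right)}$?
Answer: $-16317$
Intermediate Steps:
$o{\left(k,x \right)} = 3 k^{2}$ ($o{\left(k,x \right)} = 3 k k = 3 k^{2}$)
$- 111 o{\left(7,21 \right)} = - 111 \cdot 3 \cdot 7^{2} = - 111 \cdot 3 \cdot 49 = \left(-111\right) 147 = -16317$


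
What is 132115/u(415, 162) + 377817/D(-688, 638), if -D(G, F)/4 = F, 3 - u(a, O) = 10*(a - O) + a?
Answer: -65849777/341272 ≈ -192.95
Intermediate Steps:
u(a, O) = 3 - 11*a + 10*O (u(a, O) = 3 - (10*(a - O) + a) = 3 - ((-10*O + 10*a) + a) = 3 - (-10*O + 11*a) = 3 + (-11*a + 10*O) = 3 - 11*a + 10*O)
D(G, F) = -4*F
132115/u(415, 162) + 377817/D(-688, 638) = 132115/(3 - 11*415 + 10*162) + 377817/((-4*638)) = 132115/(3 - 4565 + 1620) + 377817/(-2552) = 132115/(-2942) + 377817*(-1/2552) = 132115*(-1/2942) - 34347/232 = -132115/2942 - 34347/232 = -65849777/341272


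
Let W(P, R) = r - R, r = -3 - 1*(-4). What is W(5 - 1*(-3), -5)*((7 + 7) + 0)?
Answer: 84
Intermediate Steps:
r = 1 (r = -3 + 4 = 1)
W(P, R) = 1 - R
W(5 - 1*(-3), -5)*((7 + 7) + 0) = (1 - 1*(-5))*((7 + 7) + 0) = (1 + 5)*(14 + 0) = 6*14 = 84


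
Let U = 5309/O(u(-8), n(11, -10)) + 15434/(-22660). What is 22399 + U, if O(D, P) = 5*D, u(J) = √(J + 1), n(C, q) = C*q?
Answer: 253772953/11330 - 5309*I*√7/35 ≈ 22398.0 - 401.32*I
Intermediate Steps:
u(J) = √(1 + J)
U = -7717/11330 - 5309*I*√7/35 (U = 5309/((5*√(1 - 8))) + 15434/(-22660) = 5309/((5*√(-7))) + 15434*(-1/22660) = 5309/((5*(I*√7))) - 7717/11330 = 5309/((5*I*√7)) - 7717/11330 = 5309*(-I*√7/35) - 7717/11330 = -5309*I*√7/35 - 7717/11330 = -7717/11330 - 5309*I*√7/35 ≈ -0.68111 - 401.32*I)
22399 + U = 22399 + (-7717/11330 - 5309*I*√7/35) = 253772953/11330 - 5309*I*√7/35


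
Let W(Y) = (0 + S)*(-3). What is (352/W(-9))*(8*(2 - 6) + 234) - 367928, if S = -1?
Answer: -1032680/3 ≈ -3.4423e+5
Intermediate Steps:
W(Y) = 3 (W(Y) = (0 - 1)*(-3) = -1*(-3) = 3)
(352/W(-9))*(8*(2 - 6) + 234) - 367928 = (352/3)*(8*(2 - 6) + 234) - 367928 = (352*(⅓))*(8*(-4) + 234) - 367928 = 352*(-32 + 234)/3 - 367928 = (352/3)*202 - 367928 = 71104/3 - 367928 = -1032680/3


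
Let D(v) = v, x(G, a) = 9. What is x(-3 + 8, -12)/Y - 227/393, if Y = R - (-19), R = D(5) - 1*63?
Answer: -4130/5109 ≈ -0.80838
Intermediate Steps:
R = -58 (R = 5 - 1*63 = 5 - 63 = -58)
Y = -39 (Y = -58 - (-19) = -58 - 1*(-19) = -58 + 19 = -39)
x(-3 + 8, -12)/Y - 227/393 = 9/(-39) - 227/393 = 9*(-1/39) - 227*1/393 = -3/13 - 227/393 = -4130/5109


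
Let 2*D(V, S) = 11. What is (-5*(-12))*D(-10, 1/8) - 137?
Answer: 193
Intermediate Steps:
D(V, S) = 11/2 (D(V, S) = (1/2)*11 = 11/2)
(-5*(-12))*D(-10, 1/8) - 137 = -5*(-12)*(11/2) - 137 = 60*(11/2) - 137 = 330 - 137 = 193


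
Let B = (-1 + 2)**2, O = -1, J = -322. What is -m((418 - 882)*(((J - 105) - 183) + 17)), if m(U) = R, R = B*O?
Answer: 1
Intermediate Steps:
B = 1 (B = 1**2 = 1)
R = -1 (R = 1*(-1) = -1)
m(U) = -1
-m((418 - 882)*(((J - 105) - 183) + 17)) = -1*(-1) = 1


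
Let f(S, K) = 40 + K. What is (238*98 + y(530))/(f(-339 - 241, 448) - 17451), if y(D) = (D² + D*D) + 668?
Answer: -585792/16963 ≈ -34.534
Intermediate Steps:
y(D) = 668 + 2*D² (y(D) = (D² + D²) + 668 = 2*D² + 668 = 668 + 2*D²)
(238*98 + y(530))/(f(-339 - 241, 448) - 17451) = (238*98 + (668 + 2*530²))/((40 + 448) - 17451) = (23324 + (668 + 2*280900))/(488 - 17451) = (23324 + (668 + 561800))/(-16963) = (23324 + 562468)*(-1/16963) = 585792*(-1/16963) = -585792/16963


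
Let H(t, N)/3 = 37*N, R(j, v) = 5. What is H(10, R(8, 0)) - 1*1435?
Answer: -880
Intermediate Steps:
H(t, N) = 111*N (H(t, N) = 3*(37*N) = 111*N)
H(10, R(8, 0)) - 1*1435 = 111*5 - 1*1435 = 555 - 1435 = -880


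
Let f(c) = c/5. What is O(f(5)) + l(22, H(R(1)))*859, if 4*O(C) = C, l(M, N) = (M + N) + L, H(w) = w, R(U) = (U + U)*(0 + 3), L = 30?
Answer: 199289/4 ≈ 49822.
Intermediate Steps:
R(U) = 6*U (R(U) = (2*U)*3 = 6*U)
f(c) = c/5 (f(c) = c*(1/5) = c/5)
l(M, N) = 30 + M + N (l(M, N) = (M + N) + 30 = 30 + M + N)
O(C) = C/4
O(f(5)) + l(22, H(R(1)))*859 = ((1/5)*5)/4 + (30 + 22 + 6*1)*859 = (1/4)*1 + (30 + 22 + 6)*859 = 1/4 + 58*859 = 1/4 + 49822 = 199289/4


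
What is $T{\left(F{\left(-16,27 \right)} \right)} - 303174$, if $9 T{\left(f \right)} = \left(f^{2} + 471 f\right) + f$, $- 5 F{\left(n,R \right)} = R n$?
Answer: $- \frac{7445334}{25} \approx -2.9781 \cdot 10^{5}$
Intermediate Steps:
$F{\left(n,R \right)} = - \frac{R n}{5}$
$T{\left(f \right)} = \frac{f^{2}}{9} + \frac{472 f}{9}$ ($T{\left(f \right)} = \frac{\left(f^{2} + 471 f\right) + f}{9} = \frac{f^{2} + 472 f}{9} = \frac{f^{2}}{9} + \frac{472 f}{9}$)
$T{\left(F{\left(-16,27 \right)} \right)} - 303174 = \frac{\left(- \frac{1}{5}\right) 27 \left(-16\right) \left(472 - \frac{27}{5} \left(-16\right)\right)}{9} - 303174 = \frac{1}{9} \cdot \frac{432}{5} \left(472 + \frac{432}{5}\right) - 303174 = \frac{1}{9} \cdot \frac{432}{5} \cdot \frac{2792}{5} - 303174 = \frac{134016}{25} - 303174 = - \frac{7445334}{25}$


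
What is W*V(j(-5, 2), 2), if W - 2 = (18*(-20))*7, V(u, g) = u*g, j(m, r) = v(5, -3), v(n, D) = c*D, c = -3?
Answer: -45324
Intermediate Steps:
v(n, D) = -3*D
j(m, r) = 9 (j(m, r) = -3*(-3) = 9)
V(u, g) = g*u
W = -2518 (W = 2 + (18*(-20))*7 = 2 - 360*7 = 2 - 2520 = -2518)
W*V(j(-5, 2), 2) = -5036*9 = -2518*18 = -45324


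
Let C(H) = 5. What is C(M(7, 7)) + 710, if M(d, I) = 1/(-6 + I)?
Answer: 715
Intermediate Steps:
C(M(7, 7)) + 710 = 5 + 710 = 715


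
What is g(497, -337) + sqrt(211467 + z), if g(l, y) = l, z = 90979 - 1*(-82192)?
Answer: 497 + sqrt(384638) ≈ 1117.2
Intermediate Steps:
z = 173171 (z = 90979 + 82192 = 173171)
g(497, -337) + sqrt(211467 + z) = 497 + sqrt(211467 + 173171) = 497 + sqrt(384638)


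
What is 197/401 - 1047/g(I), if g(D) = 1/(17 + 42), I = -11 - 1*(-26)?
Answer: -24770776/401 ≈ -61773.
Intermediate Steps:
I = 15 (I = -11 + 26 = 15)
g(D) = 1/59
197/401 - 1047/g(I) = 197/401 - 1047/1/59 = 197*(1/401) - 1047*59 = 197/401 - 61773 = -24770776/401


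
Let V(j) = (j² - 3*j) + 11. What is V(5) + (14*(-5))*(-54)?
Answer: 3801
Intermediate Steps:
V(j) = 11 + j² - 3*j
V(5) + (14*(-5))*(-54) = (11 + 5² - 3*5) + (14*(-5))*(-54) = (11 + 25 - 15) - 70*(-54) = 21 + 3780 = 3801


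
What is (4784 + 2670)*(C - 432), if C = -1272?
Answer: -12701616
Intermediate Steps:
(4784 + 2670)*(C - 432) = (4784 + 2670)*(-1272 - 432) = 7454*(-1704) = -12701616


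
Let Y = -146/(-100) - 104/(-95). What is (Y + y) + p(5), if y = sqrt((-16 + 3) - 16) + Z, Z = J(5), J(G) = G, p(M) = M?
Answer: 11927/950 + I*sqrt(29) ≈ 12.555 + 5.3852*I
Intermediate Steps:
Z = 5
y = 5 + I*sqrt(29) (y = sqrt((-16 + 3) - 16) + 5 = sqrt(-13 - 16) + 5 = sqrt(-29) + 5 = I*sqrt(29) + 5 = 5 + I*sqrt(29) ≈ 5.0 + 5.3852*I)
Y = 2427/950 (Y = -146*(-1/100) - 104*(-1/95) = 73/50 + 104/95 = 2427/950 ≈ 2.5547)
(Y + y) + p(5) = (2427/950 + (5 + I*sqrt(29))) + 5 = (7177/950 + I*sqrt(29)) + 5 = 11927/950 + I*sqrt(29)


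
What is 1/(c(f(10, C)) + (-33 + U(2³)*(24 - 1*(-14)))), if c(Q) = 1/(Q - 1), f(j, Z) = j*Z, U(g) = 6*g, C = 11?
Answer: 109/195220 ≈ 0.00055834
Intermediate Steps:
f(j, Z) = Z*j
c(Q) = 1/(-1 + Q)
1/(c(f(10, C)) + (-33 + U(2³)*(24 - 1*(-14)))) = 1/(1/(-1 + 11*10) + (-33 + (6*2³)*(24 - 1*(-14)))) = 1/(1/(-1 + 110) + (-33 + (6*8)*(24 + 14))) = 1/(1/109 + (-33 + 48*38)) = 1/(1/109 + (-33 + 1824)) = 1/(1/109 + 1791) = 1/(195220/109) = 109/195220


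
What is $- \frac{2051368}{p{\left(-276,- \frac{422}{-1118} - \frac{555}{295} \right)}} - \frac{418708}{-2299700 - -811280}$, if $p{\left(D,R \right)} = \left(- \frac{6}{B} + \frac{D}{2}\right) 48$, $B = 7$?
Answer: $\frac{74279914411}{241124040} \approx 308.06$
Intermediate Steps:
$p{\left(D,R \right)} = - \frac{288}{7} + 24 D$ ($p{\left(D,R \right)} = \left(- \frac{6}{7} + \frac{D}{2}\right) 48 = - \frac{288}{7} + 24 D$)
$- \frac{2051368}{p{\left(-276,- \frac{422}{-1118} - \frac{555}{295} \right)}} - \frac{418708}{-2299700 - -811280} = - \frac{2051368}{- \frac{288}{7} + 24 \left(-276\right)} - \frac{418708}{-2299700 - -811280} = - \frac{2051368}{- \frac{288}{7} - 6624} - \frac{418708}{-2299700 + 811280} = - \frac{2051368}{- \frac{46656}{7}} - \frac{418708}{-1488420} = \left(-2051368\right) \left(- \frac{7}{46656}\right) - - \frac{104677}{372105} = \frac{1794947}{5832} + \frac{104677}{372105} = \frac{74279914411}{241124040}$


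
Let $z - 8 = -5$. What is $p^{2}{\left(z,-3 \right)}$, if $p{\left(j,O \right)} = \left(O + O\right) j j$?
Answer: $2916$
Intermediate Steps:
$z = 3$ ($z = 8 - 5 = 3$)
$p{\left(j,O \right)} = 2 O j^{2}$ ($p{\left(j,O \right)} = 2 O j j = 2 O j^{2}$)
$p^{2}{\left(z,-3 \right)} = \left(2 \left(-3\right) 3^{2}\right)^{2} = \left(2 \left(-3\right) 9\right)^{2} = \left(-54\right)^{2} = 2916$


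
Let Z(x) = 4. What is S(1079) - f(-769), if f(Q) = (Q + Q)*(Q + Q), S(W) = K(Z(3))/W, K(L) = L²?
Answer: -2552314060/1079 ≈ -2.3654e+6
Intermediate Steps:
S(W) = 16/W (S(W) = 4²/W = 16/W)
f(Q) = 4*Q² (f(Q) = (2*Q)*(2*Q) = 4*Q²)
S(1079) - f(-769) = 16/1079 - 4*(-769)² = 16*(1/1079) - 4*591361 = 16/1079 - 1*2365444 = 16/1079 - 2365444 = -2552314060/1079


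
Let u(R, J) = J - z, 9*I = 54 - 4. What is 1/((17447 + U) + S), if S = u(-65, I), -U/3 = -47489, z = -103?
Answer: 9/1440203 ≈ 6.2491e-6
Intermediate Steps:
I = 50/9 (I = (54 - 4)/9 = (1/9)*50 = 50/9 ≈ 5.5556)
U = 142467 (U = -3*(-47489) = 142467)
u(R, J) = 103 + J (u(R, J) = J - 1*(-103) = J + 103 = 103 + J)
S = 977/9 (S = 103 + 50/9 = 977/9 ≈ 108.56)
1/((17447 + U) + S) = 1/((17447 + 142467) + 977/9) = 1/(159914 + 977/9) = 1/(1440203/9) = 9/1440203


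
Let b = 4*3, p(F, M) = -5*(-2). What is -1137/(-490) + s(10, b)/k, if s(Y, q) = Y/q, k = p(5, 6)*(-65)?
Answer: 88637/38220 ≈ 2.3191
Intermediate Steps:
p(F, M) = 10
k = -650 (k = 10*(-65) = -650)
b = 12
-1137/(-490) + s(10, b)/k = -1137/(-490) + (10/12)/(-650) = -1137*(-1/490) + (10*(1/12))*(-1/650) = 1137/490 + (⅚)*(-1/650) = 1137/490 - 1/780 = 88637/38220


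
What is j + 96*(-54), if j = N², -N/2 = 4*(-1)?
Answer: -5120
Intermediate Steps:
N = 8 (N = -8*(-1) = -2*(-4) = 8)
j = 64 (j = 8² = 64)
j + 96*(-54) = 64 + 96*(-54) = 64 - 5184 = -5120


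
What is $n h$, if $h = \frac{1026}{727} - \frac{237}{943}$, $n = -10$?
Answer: $- \frac{7952190}{685561} \approx -11.6$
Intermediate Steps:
$h = \frac{795219}{685561}$ ($h = 1026 \cdot \frac{1}{727} - \frac{237}{943} = \frac{1026}{727} - \frac{237}{943} = \frac{795219}{685561} \approx 1.16$)
$n h = \left(-10\right) \frac{795219}{685561} = - \frac{7952190}{685561}$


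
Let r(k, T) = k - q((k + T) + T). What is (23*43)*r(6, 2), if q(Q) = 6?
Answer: 0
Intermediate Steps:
r(k, T) = -6 + k (r(k, T) = k - 1*6 = k - 6 = -6 + k)
(23*43)*r(6, 2) = (23*43)*(-6 + 6) = 989*0 = 0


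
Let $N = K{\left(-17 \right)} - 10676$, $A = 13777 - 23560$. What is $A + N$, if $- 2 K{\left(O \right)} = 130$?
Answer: $-20524$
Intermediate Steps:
$K{\left(O \right)} = -65$ ($K{\left(O \right)} = \left(- \frac{1}{2}\right) 130 = -65$)
$A = -9783$
$N = -10741$ ($N = -65 - 10676 = -10741$)
$A + N = -9783 - 10741 = -20524$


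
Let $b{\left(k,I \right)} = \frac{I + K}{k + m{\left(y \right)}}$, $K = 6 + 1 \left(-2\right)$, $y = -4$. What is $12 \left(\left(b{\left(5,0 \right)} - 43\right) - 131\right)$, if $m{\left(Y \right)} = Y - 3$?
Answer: $-2112$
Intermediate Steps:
$m{\left(Y \right)} = -3 + Y$ ($m{\left(Y \right)} = Y - 3 = -3 + Y$)
$K = 4$ ($K = 6 - 2 = 4$)
$b{\left(k,I \right)} = \frac{4 + I}{-7 + k}$ ($b{\left(k,I \right)} = \frac{I + 4}{k - 7} = \frac{4 + I}{k - 7} = \frac{4 + I}{-7 + k}$)
$12 \left(\left(b{\left(5,0 \right)} - 43\right) - 131\right) = 12 \left(\left(\frac{4 + 0}{-7 + 5} - 43\right) - 131\right) = 12 \left(\left(\frac{1}{-2} \cdot 4 - 43\right) - 131\right) = 12 \left(\left(\left(- \frac{1}{2}\right) 4 - 43\right) - 131\right) = 12 \left(\left(-2 - 43\right) - 131\right) = 12 \left(-45 - 131\right) = 12 \left(-176\right) = -2112$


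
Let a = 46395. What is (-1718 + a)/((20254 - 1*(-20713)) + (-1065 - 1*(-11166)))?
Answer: 44677/51068 ≈ 0.87485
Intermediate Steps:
(-1718 + a)/((20254 - 1*(-20713)) + (-1065 - 1*(-11166))) = (-1718 + 46395)/((20254 - 1*(-20713)) + (-1065 - 1*(-11166))) = 44677/((20254 + 20713) + (-1065 + 11166)) = 44677/(40967 + 10101) = 44677/51068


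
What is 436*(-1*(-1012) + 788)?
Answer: 784800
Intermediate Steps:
436*(-1*(-1012) + 788) = 436*(1012 + 788) = 436*1800 = 784800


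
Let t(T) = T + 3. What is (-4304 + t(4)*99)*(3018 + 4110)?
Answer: -25739208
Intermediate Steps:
t(T) = 3 + T
(-4304 + t(4)*99)*(3018 + 4110) = (-4304 + (3 + 4)*99)*(3018 + 4110) = (-4304 + 7*99)*7128 = (-4304 + 693)*7128 = -3611*7128 = -25739208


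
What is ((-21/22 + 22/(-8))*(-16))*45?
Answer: 29340/11 ≈ 2667.3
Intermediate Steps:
((-21/22 + 22/(-8))*(-16))*45 = ((-21*1/22 + 22*(-⅛))*(-16))*45 = ((-21/22 - 11/4)*(-16))*45 = -163/44*(-16)*45 = (652/11)*45 = 29340/11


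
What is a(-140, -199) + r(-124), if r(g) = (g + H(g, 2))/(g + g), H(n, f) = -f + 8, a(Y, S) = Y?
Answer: -17301/124 ≈ -139.52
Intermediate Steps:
H(n, f) = 8 - f
r(g) = (6 + g)/(2*g) (r(g) = (g + (8 - 1*2))/(g + g) = (g + (8 - 2))/((2*g)) = (g + 6)*(1/(2*g)) = (6 + g)*(1/(2*g)) = (6 + g)/(2*g))
a(-140, -199) + r(-124) = -140 + (1/2)*(6 - 124)/(-124) = -140 + (1/2)*(-1/124)*(-118) = -140 + 59/124 = -17301/124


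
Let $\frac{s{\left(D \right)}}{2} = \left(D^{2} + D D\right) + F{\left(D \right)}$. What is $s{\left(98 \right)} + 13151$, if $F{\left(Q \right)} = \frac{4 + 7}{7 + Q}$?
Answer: $\frac{5414557}{105} \approx 51567.0$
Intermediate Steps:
$F{\left(Q \right)} = \frac{11}{7 + Q}$
$s{\left(D \right)} = 4 D^{2} + \frac{22}{7 + D}$ ($s{\left(D \right)} = 2 \left(\left(D^{2} + D D\right) + \frac{11}{7 + D}\right) = 2 \left(\left(D^{2} + D^{2}\right) + \frac{11}{7 + D}\right) = 2 \left(2 D^{2} + \frac{11}{7 + D}\right) = 4 D^{2} + \frac{22}{7 + D}$)
$s{\left(98 \right)} + 13151 = \frac{2 \left(11 + 2 \cdot 98^{2} \left(7 + 98\right)\right)}{7 + 98} + 13151 = \frac{2 \left(11 + 2 \cdot 9604 \cdot 105\right)}{105} + 13151 = 2 \cdot \frac{1}{105} \left(11 + 2016840\right) + 13151 = 2 \cdot \frac{1}{105} \cdot 2016851 + 13151 = \frac{4033702}{105} + 13151 = \frac{5414557}{105}$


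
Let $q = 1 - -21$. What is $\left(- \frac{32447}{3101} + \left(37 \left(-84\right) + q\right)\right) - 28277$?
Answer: $- \frac{97289110}{3101} \approx -31373.0$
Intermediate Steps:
$q = 22$ ($q = 1 + 21 = 22$)
$\left(- \frac{32447}{3101} + \left(37 \left(-84\right) + q\right)\right) - 28277 = \left(- \frac{32447}{3101} + \left(37 \left(-84\right) + 22\right)\right) - 28277 = \left(\left(-32447\right) \frac{1}{3101} + \left(-3108 + 22\right)\right) - 28277 = \left(- \frac{32447}{3101} - 3086\right) - 28277 = - \frac{9602133}{3101} - 28277 = - \frac{97289110}{3101}$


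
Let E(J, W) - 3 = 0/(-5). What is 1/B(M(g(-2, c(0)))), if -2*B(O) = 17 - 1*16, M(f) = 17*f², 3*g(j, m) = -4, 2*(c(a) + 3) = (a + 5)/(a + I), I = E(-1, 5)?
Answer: -2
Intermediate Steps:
E(J, W) = 3 (E(J, W) = 3 + 0/(-5) = 3 + 0*(-⅕) = 3 + 0 = 3)
I = 3
c(a) = -3 + (5 + a)/(2*(3 + a)) (c(a) = -3 + ((a + 5)/(a + 3))/2 = -3 + ((5 + a)/(3 + a))/2 = -3 + (5 + a)/(2*(3 + a)))
g(j, m) = -4/3 (g(j, m) = (⅓)*(-4) = -4/3)
B(O) = -½ (B(O) = -(17 - 1*16)/2 = -(17 - 16)/2 = -½*1 = -½)
1/B(M(g(-2, c(0)))) = 1/(-½) = -2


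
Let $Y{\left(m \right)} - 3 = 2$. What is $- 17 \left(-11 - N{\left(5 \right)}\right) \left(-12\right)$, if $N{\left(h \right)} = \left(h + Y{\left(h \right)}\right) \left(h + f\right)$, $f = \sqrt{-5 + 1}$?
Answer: $-12444 - 4080 i \approx -12444.0 - 4080.0 i$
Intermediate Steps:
$Y{\left(m \right)} = 5$ ($Y{\left(m \right)} = 3 + 2 = 5$)
$f = 2 i$ ($f = \sqrt{-4} = 2 i \approx 2.0 i$)
$N{\left(h \right)} = \left(5 + h\right) \left(h + 2 i\right)$ ($N{\left(h \right)} = \left(h + 5\right) \left(h + 2 i\right) = \left(5 + h\right) \left(h + 2 i\right)$)
$- 17 \left(-11 - N{\left(5 \right)}\right) \left(-12\right) = - 17 \left(-11 - \left(5^{2} + 10 i + 5 \left(5 + 2 i\right)\right)\right) \left(-12\right) = - 17 \left(-11 - \left(25 + 10 i + \left(25 + 10 i\right)\right)\right) \left(-12\right) = - 17 \left(-11 - \left(50 + 20 i\right)\right) \left(-12\right) = - 17 \left(-61 - 20 i\right) \left(-12\right) = \left(1037 + 340 i\right) \left(-12\right) = -12444 - 4080 i$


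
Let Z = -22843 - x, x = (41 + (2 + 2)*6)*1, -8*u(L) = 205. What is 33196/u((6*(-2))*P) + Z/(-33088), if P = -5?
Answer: -2195604461/1695760 ≈ -1294.8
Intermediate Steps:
u(L) = -205/8 (u(L) = -⅛*205 = -205/8)
x = 65 (x = (41 + 4*6)*1 = (41 + 24)*1 = 65*1 = 65)
Z = -22908 (Z = -22843 - 1*65 = -22843 - 65 = -22908)
33196/u((6*(-2))*P) + Z/(-33088) = 33196/(-205/8) - 22908/(-33088) = 33196*(-8/205) - 22908*(-1/33088) = -265568/205 + 5727/8272 = -2195604461/1695760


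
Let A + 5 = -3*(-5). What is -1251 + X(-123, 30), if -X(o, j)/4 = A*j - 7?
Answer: -2423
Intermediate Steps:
A = 10 (A = -5 - 3*(-5) = -5 + 15 = 10)
X(o, j) = 28 - 40*j (X(o, j) = -4*(10*j - 7) = -4*(-7 + 10*j) = 28 - 40*j)
-1251 + X(-123, 30) = -1251 + (28 - 40*30) = -1251 + (28 - 1200) = -1251 - 1172 = -2423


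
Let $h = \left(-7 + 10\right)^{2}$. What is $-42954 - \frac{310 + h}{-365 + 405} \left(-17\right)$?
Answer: $- \frac{1712737}{40} \approx -42818.0$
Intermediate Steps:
$h = 9$ ($h = 3^{2} = 9$)
$-42954 - \frac{310 + h}{-365 + 405} \left(-17\right) = -42954 - \frac{310 + 9}{-365 + 405} \left(-17\right) = -42954 - \frac{319}{40} \left(-17\right) = -42954 - - \frac{5423}{40} = -42954 + \frac{5423}{40} = - \frac{1712737}{40}$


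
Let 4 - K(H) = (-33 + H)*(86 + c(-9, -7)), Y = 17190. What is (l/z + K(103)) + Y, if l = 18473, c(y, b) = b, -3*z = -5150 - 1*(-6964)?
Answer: 21103077/1814 ≈ 11633.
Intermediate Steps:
z = -1814/3 (z = -(-5150 - 1*(-6964))/3 = -(-5150 + 6964)/3 = -⅓*1814 = -1814/3 ≈ -604.67)
K(H) = 2611 - 79*H (K(H) = 4 - (-33 + H)*(86 - 7) = 4 - (-33 + H)*79 = 4 - (-2607 + 79*H) = 4 + (2607 - 79*H) = 2611 - 79*H)
(l/z + K(103)) + Y = (18473/(-1814/3) + (2611 - 79*103)) + 17190 = (18473*(-3/1814) + (2611 - 8137)) + 17190 = (-55419/1814 - 5526) + 17190 = -10079583/1814 + 17190 = 21103077/1814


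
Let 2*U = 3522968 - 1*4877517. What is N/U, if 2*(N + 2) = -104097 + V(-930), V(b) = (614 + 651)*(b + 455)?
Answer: 704976/1354549 ≈ 0.52045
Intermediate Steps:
U = -1354549/2 (U = (3522968 - 1*4877517)/2 = (3522968 - 4877517)/2 = (½)*(-1354549) = -1354549/2 ≈ -6.7727e+5)
V(b) = 575575 + 1265*b (V(b) = 1265*(455 + b) = 575575 + 1265*b)
N = -352488 (N = -2 + (-104097 + (575575 + 1265*(-930)))/2 = -2 + (-104097 + (575575 - 1176450))/2 = -2 + (-104097 - 600875)/2 = -2 + (½)*(-704972) = -2 - 352486 = -352488)
N/U = -352488/(-1354549/2) = -352488*(-2/1354549) = 704976/1354549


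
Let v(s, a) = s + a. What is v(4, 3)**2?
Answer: 49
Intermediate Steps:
v(s, a) = a + s
v(4, 3)**2 = (3 + 4)**2 = 7**2 = 49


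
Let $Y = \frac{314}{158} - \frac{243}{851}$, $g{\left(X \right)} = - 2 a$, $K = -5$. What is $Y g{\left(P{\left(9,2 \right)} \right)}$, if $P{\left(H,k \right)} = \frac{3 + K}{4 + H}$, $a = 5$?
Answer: $- \frac{1144100}{67229} \approx -17.018$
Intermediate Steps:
$P{\left(H,k \right)} = - \frac{2}{4 + H}$ ($P{\left(H,k \right)} = \frac{3 - 5}{4 + H} = - \frac{2}{4 + H}$)
$g{\left(X \right)} = -10$ ($g{\left(X \right)} = \left(-2\right) 5 = -10$)
$Y = \frac{114410}{67229}$ ($Y = 314 \cdot \frac{1}{158} - \frac{243}{851} = \frac{157}{79} - \frac{243}{851} = \frac{114410}{67229} \approx 1.7018$)
$Y g{\left(P{\left(9,2 \right)} \right)} = \frac{114410}{67229} \left(-10\right) = - \frac{1144100}{67229}$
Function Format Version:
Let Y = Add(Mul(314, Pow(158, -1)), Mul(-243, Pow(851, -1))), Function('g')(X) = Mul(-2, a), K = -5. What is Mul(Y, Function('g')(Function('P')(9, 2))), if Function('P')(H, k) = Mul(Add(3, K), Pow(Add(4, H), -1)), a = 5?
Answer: Rational(-1144100, 67229) ≈ -17.018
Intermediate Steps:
Function('P')(H, k) = Mul(-2, Pow(Add(4, H), -1)) (Function('P')(H, k) = Mul(Add(3, -5), Pow(Add(4, H), -1)) = Mul(-2, Pow(Add(4, H), -1)))
Function('g')(X) = -10 (Function('g')(X) = Mul(-2, 5) = -10)
Y = Rational(114410, 67229) (Y = Add(Mul(314, Rational(1, 158)), Mul(-243, Rational(1, 851))) = Add(Rational(157, 79), Rational(-243, 851)) = Rational(114410, 67229) ≈ 1.7018)
Mul(Y, Function('g')(Function('P')(9, 2))) = Mul(Rational(114410, 67229), -10) = Rational(-1144100, 67229)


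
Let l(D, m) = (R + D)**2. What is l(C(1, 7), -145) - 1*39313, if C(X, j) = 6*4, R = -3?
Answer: -38872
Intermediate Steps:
C(X, j) = 24
l(D, m) = (-3 + D)**2
l(C(1, 7), -145) - 1*39313 = (-3 + 24)**2 - 1*39313 = 21**2 - 39313 = 441 - 39313 = -38872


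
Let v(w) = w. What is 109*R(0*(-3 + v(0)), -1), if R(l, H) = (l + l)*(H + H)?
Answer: 0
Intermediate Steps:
R(l, H) = 4*H*l (R(l, H) = (2*l)*(2*H) = 4*H*l)
109*R(0*(-3 + v(0)), -1) = 109*(4*(-1)*(0*(-3 + 0))) = 109*(4*(-1)*(0*(-3))) = 109*(4*(-1)*0) = 109*0 = 0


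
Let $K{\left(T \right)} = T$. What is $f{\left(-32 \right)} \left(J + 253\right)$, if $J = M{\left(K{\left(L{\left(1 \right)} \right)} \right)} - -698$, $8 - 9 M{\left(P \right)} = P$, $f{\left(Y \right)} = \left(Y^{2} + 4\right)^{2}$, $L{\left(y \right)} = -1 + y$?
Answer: $\frac{9053468528}{9} \approx 1.0059 \cdot 10^{9}$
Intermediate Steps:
$f{\left(Y \right)} = \left(4 + Y^{2}\right)^{2}$
$M{\left(P \right)} = \frac{8}{9} - \frac{P}{9}$
$J = \frac{6290}{9}$ ($J = \left(\frac{8}{9} - \frac{-1 + 1}{9}\right) - -698 = \left(\frac{8}{9} - 0\right) + 698 = \left(\frac{8}{9} + 0\right) + 698 = \frac{8}{9} + 698 = \frac{6290}{9} \approx 698.89$)
$f{\left(-32 \right)} \left(J + 253\right) = \left(4 + \left(-32\right)^{2}\right)^{2} \left(\frac{6290}{9} + 253\right) = \left(4 + 1024\right)^{2} \cdot \frac{8567}{9} = 1028^{2} \cdot \frac{8567}{9} = 1056784 \cdot \frac{8567}{9} = \frac{9053468528}{9}$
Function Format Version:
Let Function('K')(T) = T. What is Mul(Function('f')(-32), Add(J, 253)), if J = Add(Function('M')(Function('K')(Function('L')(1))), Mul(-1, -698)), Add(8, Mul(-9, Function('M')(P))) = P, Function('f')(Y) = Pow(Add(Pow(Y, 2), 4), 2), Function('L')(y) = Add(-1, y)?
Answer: Rational(9053468528, 9) ≈ 1.0059e+9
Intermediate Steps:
Function('f')(Y) = Pow(Add(4, Pow(Y, 2)), 2)
Function('M')(P) = Add(Rational(8, 9), Mul(Rational(-1, 9), P))
J = Rational(6290, 9) (J = Add(Add(Rational(8, 9), Mul(Rational(-1, 9), Add(-1, 1))), Mul(-1, -698)) = Add(Add(Rational(8, 9), Mul(Rational(-1, 9), 0)), 698) = Add(Add(Rational(8, 9), 0), 698) = Add(Rational(8, 9), 698) = Rational(6290, 9) ≈ 698.89)
Mul(Function('f')(-32), Add(J, 253)) = Mul(Pow(Add(4, Pow(-32, 2)), 2), Add(Rational(6290, 9), 253)) = Mul(Pow(Add(4, 1024), 2), Rational(8567, 9)) = Mul(Pow(1028, 2), Rational(8567, 9)) = Mul(1056784, Rational(8567, 9)) = Rational(9053468528, 9)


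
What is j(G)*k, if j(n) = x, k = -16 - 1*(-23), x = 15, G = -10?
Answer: 105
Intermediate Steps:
k = 7 (k = -16 + 23 = 7)
j(n) = 15
j(G)*k = 15*7 = 105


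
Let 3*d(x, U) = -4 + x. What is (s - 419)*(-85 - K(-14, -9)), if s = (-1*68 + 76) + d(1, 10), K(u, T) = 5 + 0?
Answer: 37080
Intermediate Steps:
K(u, T) = 5
d(x, U) = -4/3 + x/3 (d(x, U) = (-4 + x)/3 = -4/3 + x/3)
s = 7 (s = (-1*68 + 76) + (-4/3 + (⅓)*1) = (-68 + 76) + (-4/3 + ⅓) = 8 - 1 = 7)
(s - 419)*(-85 - K(-14, -9)) = (7 - 419)*(-85 - 1*5) = -412*(-85 - 5) = -412*(-90) = 37080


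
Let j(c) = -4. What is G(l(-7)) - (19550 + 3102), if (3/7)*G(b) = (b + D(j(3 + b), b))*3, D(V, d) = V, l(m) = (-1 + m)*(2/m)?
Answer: -22664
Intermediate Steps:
l(m) = 2*(-1 + m)/m
G(b) = -28 + 7*b (G(b) = 7*((b - 4)*3)/3 = 7*((-4 + b)*3)/3 = 7*(-12 + 3*b)/3 = -28 + 7*b)
G(l(-7)) - (19550 + 3102) = (-28 + 7*(2 - 2/(-7))) - (19550 + 3102) = (-28 + 7*(2 - 2*(-⅐))) - 1*22652 = (-28 + 7*(2 + 2/7)) - 22652 = (-28 + 7*(16/7)) - 22652 = (-28 + 16) - 22652 = -12 - 22652 = -22664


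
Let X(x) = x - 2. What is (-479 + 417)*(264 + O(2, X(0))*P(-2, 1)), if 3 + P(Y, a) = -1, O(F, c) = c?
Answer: -16864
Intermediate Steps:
X(x) = -2 + x
P(Y, a) = -4 (P(Y, a) = -3 - 1 = -4)
(-479 + 417)*(264 + O(2, X(0))*P(-2, 1)) = (-479 + 417)*(264 + (-2 + 0)*(-4)) = -62*(264 - 2*(-4)) = -62*(264 + 8) = -62*272 = -16864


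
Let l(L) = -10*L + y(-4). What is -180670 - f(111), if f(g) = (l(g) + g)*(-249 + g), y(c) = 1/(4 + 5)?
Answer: -955550/3 ≈ -3.1852e+5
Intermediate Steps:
y(c) = ⅑ (y(c) = 1/9 = ⅑)
l(L) = ⅑ - 10*L (l(L) = -10*L + ⅑ = ⅑ - 10*L)
f(g) = (-249 + g)*(⅑ - 9*g) (f(g) = ((⅑ - 10*g) + g)*(-249 + g) = (⅑ - 9*g)*(-249 + g) = (-249 + g)*(⅑ - 9*g))
-180670 - f(111) = -180670 - (-83/3 - 9*111² + (20170/9)*111) = -180670 - (-83/3 - 9*12321 + 746290/3) = -180670 - (-83/3 - 110889 + 746290/3) = -180670 - 1*413540/3 = -180670 - 413540/3 = -955550/3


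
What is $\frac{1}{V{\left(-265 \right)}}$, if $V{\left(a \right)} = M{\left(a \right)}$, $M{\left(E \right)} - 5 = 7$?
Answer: $\frac{1}{12} \approx 0.083333$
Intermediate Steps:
$M{\left(E \right)} = 12$ ($M{\left(E \right)} = 5 + 7 = 12$)
$V{\left(a \right)} = 12$
$\frac{1}{V{\left(-265 \right)}} = \frac{1}{12}$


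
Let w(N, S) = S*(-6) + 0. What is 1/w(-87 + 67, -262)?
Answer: 1/1572 ≈ 0.00063613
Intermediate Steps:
w(N, S) = -6*S (w(N, S) = -6*S + 0 = -6*S)
1/w(-87 + 67, -262) = 1/(-6*(-262)) = 1/1572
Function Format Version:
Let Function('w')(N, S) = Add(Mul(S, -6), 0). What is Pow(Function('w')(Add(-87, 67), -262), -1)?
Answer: Rational(1, 1572) ≈ 0.00063613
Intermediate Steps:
Function('w')(N, S) = Mul(-6, S) (Function('w')(N, S) = Add(Mul(-6, S), 0) = Mul(-6, S))
Pow(Function('w')(Add(-87, 67), -262), -1) = Pow(Mul(-6, -262), -1) = Pow(1572, -1) = Rational(1, 1572)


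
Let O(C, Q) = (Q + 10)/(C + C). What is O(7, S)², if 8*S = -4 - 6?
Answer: 25/64 ≈ 0.39063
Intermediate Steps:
S = -5/4 (S = (-4 - 6)/8 = (⅛)*(-10) = -5/4 ≈ -1.2500)
O(C, Q) = (10 + Q)/(2*C) (O(C, Q) = (10 + Q)/((2*C)) = (10 + Q)*(1/(2*C)) = (10 + Q)/(2*C))
O(7, S)² = ((½)*(10 - 5/4)/7)² = ((½)*(⅐)*(35/4))² = (5/8)² = 25/64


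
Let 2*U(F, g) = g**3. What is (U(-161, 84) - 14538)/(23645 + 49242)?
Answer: 281814/72887 ≈ 3.8665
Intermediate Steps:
U(F, g) = g**3/2
(U(-161, 84) - 14538)/(23645 + 49242) = ((1/2)*84**3 - 14538)/(23645 + 49242) = ((1/2)*592704 - 14538)/72887 = (296352 - 14538)*(1/72887) = 281814*(1/72887) = 281814/72887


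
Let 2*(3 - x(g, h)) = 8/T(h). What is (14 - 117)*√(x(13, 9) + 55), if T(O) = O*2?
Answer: -206*√130/3 ≈ -782.92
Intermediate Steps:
T(O) = 2*O
x(g, h) = 3 - 2/h (x(g, h) = 3 - 4/(2*h) = 3 - 4*1/(2*h) = 3 - 2/h)
(14 - 117)*√(x(13, 9) + 55) = (14 - 117)*√((3 - 2/9) + 55) = -103*√((3 - 2*⅑) + 55) = -103*√((3 - 2/9) + 55) = -103*√(25/9 + 55) = -206*√130/3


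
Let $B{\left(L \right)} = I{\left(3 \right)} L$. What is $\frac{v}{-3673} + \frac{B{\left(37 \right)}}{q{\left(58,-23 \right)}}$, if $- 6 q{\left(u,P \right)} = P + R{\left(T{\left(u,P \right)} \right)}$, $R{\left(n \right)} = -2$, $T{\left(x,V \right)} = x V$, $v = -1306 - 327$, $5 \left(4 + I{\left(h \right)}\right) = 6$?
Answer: $- \frac{11211559}{459125} \approx -24.419$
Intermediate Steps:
$I{\left(h \right)} = - \frac{14}{5}$ ($I{\left(h \right)} = -4 + \frac{1}{5} \cdot 6 = -4 + \frac{6}{5} = - \frac{14}{5}$)
$v = -1633$ ($v = -1306 - 327 = -1633$)
$B{\left(L \right)} = - \frac{14 L}{5}$
$T{\left(x,V \right)} = V x$
$q{\left(u,P \right)} = \frac{1}{3} - \frac{P}{6}$ ($q{\left(u,P \right)} = - \frac{P - 2}{6} = - \frac{-2 + P}{6} = \frac{1}{3} - \frac{P}{6}$)
$\frac{v}{-3673} + \frac{B{\left(37 \right)}}{q{\left(58,-23 \right)}} = - \frac{1633}{-3673} + \frac{\left(- \frac{14}{5}\right) 37}{\frac{1}{3} - - \frac{23}{6}} = \left(-1633\right) \left(- \frac{1}{3673}\right) - \frac{518}{5 \left(\frac{1}{3} + \frac{23}{6}\right)} = \frac{1633}{3673} - \frac{518}{5 \cdot \frac{25}{6}} = \frac{1633}{3673} - \frac{3108}{125} = - \frac{11211559}{459125}$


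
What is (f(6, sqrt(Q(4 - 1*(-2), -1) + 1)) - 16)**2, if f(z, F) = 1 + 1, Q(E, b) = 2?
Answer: 196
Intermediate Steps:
f(z, F) = 2
(f(6, sqrt(Q(4 - 1*(-2), -1) + 1)) - 16)**2 = (2 - 16)**2 = (-14)**2 = 196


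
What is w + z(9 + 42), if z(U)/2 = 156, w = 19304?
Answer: 19616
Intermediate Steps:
z(U) = 312 (z(U) = 2*156 = 312)
w + z(9 + 42) = 19304 + 312 = 19616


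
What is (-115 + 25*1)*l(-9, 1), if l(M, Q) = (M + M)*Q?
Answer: 1620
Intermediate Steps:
l(M, Q) = 2*M*Q (l(M, Q) = (2*M)*Q = 2*M*Q)
(-115 + 25*1)*l(-9, 1) = (-115 + 25*1)*(2*(-9)*1) = (-115 + 25)*(-18) = -90*(-18) = 1620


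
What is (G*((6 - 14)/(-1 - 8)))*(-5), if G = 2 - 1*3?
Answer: 40/9 ≈ 4.4444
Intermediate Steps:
G = -1 (G = 2 - 3 = -1)
(G*((6 - 14)/(-1 - 8)))*(-5) = -(6 - 14)/(-1 - 8)*(-5) = -(-8)/(-9)*(-5) = -(-8)*(-1)/9*(-5) = -1*8/9*(-5) = -8/9*(-5) = 40/9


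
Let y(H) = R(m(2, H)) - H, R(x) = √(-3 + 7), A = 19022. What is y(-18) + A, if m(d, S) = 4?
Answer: 19042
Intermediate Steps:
R(x) = 2 (R(x) = √4 = 2)
y(H) = 2 - H
y(-18) + A = (2 - 1*(-18)) + 19022 = (2 + 18) + 19022 = 20 + 19022 = 19042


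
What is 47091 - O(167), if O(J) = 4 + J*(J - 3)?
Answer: 19699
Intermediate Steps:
O(J) = 4 + J*(-3 + J)
47091 - O(167) = 47091 - (4 + 167² - 3*167) = 47091 - (4 + 27889 - 501) = 47091 - 1*27392 = 47091 - 27392 = 19699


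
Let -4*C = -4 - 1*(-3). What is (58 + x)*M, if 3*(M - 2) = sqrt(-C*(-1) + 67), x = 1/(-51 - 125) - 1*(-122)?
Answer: 31679/88 + 31679*sqrt(269)/1056 ≈ 852.01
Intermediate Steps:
C = 1/4 (C = -(-4 - 1*(-3))/4 = -(-4 + 3)/4 = -1/4*(-1) = 1/4 ≈ 0.25000)
x = 21471/176 (x = 1/(-176) + 122 = -1/176 + 122 = 21471/176 ≈ 121.99)
M = 2 + sqrt(269)/6 (M = 2 + sqrt(-1*1/4*(-1) + 67)/3 = 2 + sqrt(-1/4*(-1) + 67)/3 = 2 + sqrt(1/4 + 67)/3 = 2 + sqrt(269/4)/3 = 2 + (sqrt(269)/2)/3 = 2 + sqrt(269)/6 ≈ 4.7335)
(58 + x)*M = (58 + 21471/176)*(2 + sqrt(269)/6) = 31679*(2 + sqrt(269)/6)/176 = 31679/88 + 31679*sqrt(269)/1056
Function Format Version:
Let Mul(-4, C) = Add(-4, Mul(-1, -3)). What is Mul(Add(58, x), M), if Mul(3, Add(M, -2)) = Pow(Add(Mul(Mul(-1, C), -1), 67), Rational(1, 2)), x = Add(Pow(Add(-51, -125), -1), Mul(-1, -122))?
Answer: Add(Rational(31679, 88), Mul(Rational(31679, 1056), Pow(269, Rational(1, 2)))) ≈ 852.01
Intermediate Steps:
C = Rational(1, 4) (C = Mul(Rational(-1, 4), Add(-4, Mul(-1, -3))) = Mul(Rational(-1, 4), Add(-4, 3)) = Mul(Rational(-1, 4), -1) = Rational(1, 4) ≈ 0.25000)
x = Rational(21471, 176) (x = Add(Pow(-176, -1), 122) = Add(Rational(-1, 176), 122) = Rational(21471, 176) ≈ 121.99)
M = Add(2, Mul(Rational(1, 6), Pow(269, Rational(1, 2)))) (M = Add(2, Mul(Rational(1, 3), Pow(Add(Mul(Mul(-1, Rational(1, 4)), -1), 67), Rational(1, 2)))) = Add(2, Mul(Rational(1, 3), Pow(Add(Mul(Rational(-1, 4), -1), 67), Rational(1, 2)))) = Add(2, Mul(Rational(1, 3), Pow(Add(Rational(1, 4), 67), Rational(1, 2)))) = Add(2, Mul(Rational(1, 3), Pow(Rational(269, 4), Rational(1, 2)))) = Add(2, Mul(Rational(1, 3), Mul(Rational(1, 2), Pow(269, Rational(1, 2))))) = Add(2, Mul(Rational(1, 6), Pow(269, Rational(1, 2)))) ≈ 4.7335)
Mul(Add(58, x), M) = Mul(Add(58, Rational(21471, 176)), Add(2, Mul(Rational(1, 6), Pow(269, Rational(1, 2))))) = Mul(Rational(31679, 176), Add(2, Mul(Rational(1, 6), Pow(269, Rational(1, 2))))) = Add(Rational(31679, 88), Mul(Rational(31679, 1056), Pow(269, Rational(1, 2))))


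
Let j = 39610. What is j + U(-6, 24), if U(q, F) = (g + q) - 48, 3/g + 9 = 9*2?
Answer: 118669/3 ≈ 39556.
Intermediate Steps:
g = 1/3 (g = 3/(-9 + 9*2) = 3/(-9 + 18) = 3/9 = 3*(1/9) = 1/3 ≈ 0.33333)
U(q, F) = -143/3 + q (U(q, F) = (1/3 + q) - 48 = -143/3 + q)
j + U(-6, 24) = 39610 + (-143/3 - 6) = 39610 - 161/3 = 118669/3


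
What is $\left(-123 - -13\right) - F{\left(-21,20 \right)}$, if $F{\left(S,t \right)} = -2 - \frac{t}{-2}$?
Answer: $-118$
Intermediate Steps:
$F{\left(S,t \right)} = -2 + \frac{t}{2}$ ($F{\left(S,t \right)} = -2 - t \left(- \frac{1}{2}\right) = -2 - - \frac{t}{2} = -2 + \frac{t}{2}$)
$\left(-123 - -13\right) - F{\left(-21,20 \right)} = \left(-123 - -13\right) - \left(-2 + \frac{1}{2} \cdot 20\right) = \left(-123 + 13\right) - \left(-2 + 10\right) = -110 - 8 = -118$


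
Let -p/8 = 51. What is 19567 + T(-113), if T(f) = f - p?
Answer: 19862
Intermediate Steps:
p = -408 (p = -8*51 = -408)
T(f) = 408 + f (T(f) = f - 1*(-408) = f + 408 = 408 + f)
19567 + T(-113) = 19567 + (408 - 113) = 19567 + 295 = 19862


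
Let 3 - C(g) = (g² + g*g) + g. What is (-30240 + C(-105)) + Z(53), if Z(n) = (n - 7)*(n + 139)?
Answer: -43350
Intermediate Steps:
Z(n) = (-7 + n)*(139 + n)
C(g) = 3 - g - 2*g² (C(g) = 3 - ((g² + g*g) + g) = 3 - ((g² + g²) + g) = 3 - (2*g² + g) = 3 - (g + 2*g²) = 3 + (-g - 2*g²) = 3 - g - 2*g²)
(-30240 + C(-105)) + Z(53) = (-30240 + (3 - 1*(-105) - 2*(-105)²)) + (-973 + 53² + 132*53) = (-30240 + (3 + 105 - 2*11025)) + (-973 + 2809 + 6996) = (-30240 + (3 + 105 - 22050)) + 8832 = (-30240 - 21942) + 8832 = -52182 + 8832 = -43350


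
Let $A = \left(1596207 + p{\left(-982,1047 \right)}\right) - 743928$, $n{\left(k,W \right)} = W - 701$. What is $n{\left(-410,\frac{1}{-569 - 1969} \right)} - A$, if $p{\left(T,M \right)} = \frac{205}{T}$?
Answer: $- \frac{531473795593}{623079} \approx -8.5298 \cdot 10^{5}$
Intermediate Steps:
$n{\left(k,W \right)} = -701 + W$ ($n{\left(k,W \right)} = W - 701 = -701 + W$)
$A = \frac{836937773}{982}$ ($A = \left(1596207 + \frac{205}{-982}\right) - 743928 = \left(1596207 + 205 \left(- \frac{1}{982}\right)\right) - 743928 = \left(1596207 - \frac{205}{982}\right) - 743928 = \frac{1567475069}{982} - 743928 = \frac{836937773}{982} \approx 8.5228 \cdot 10^{5}$)
$n{\left(-410,\frac{1}{-569 - 1969} \right)} - A = \left(-701 + \frac{1}{-569 - 1969}\right) - \frac{836937773}{982} = \left(-701 + \frac{1}{-2538}\right) - \frac{836937773}{982} = \left(-701 - \frac{1}{2538}\right) - \frac{836937773}{982} = - \frac{1779139}{2538} - \frac{836937773}{982} = - \frac{531473795593}{623079}$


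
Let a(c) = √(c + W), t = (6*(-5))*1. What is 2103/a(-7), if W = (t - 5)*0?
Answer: -2103*I*√7/7 ≈ -794.86*I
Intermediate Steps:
t = -30 (t = -30*1 = -30)
W = 0 (W = (-30 - 5)*0 = -35*0 = 0)
a(c) = √c (a(c) = √(c + 0) = √c)
2103/a(-7) = 2103/(√(-7)) = 2103/((I*√7)) = 2103*(-I*√7/7) = -2103*I*√7/7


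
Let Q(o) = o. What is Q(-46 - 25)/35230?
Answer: -71/35230 ≈ -0.0020153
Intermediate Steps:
Q(-46 - 25)/35230 = (-46 - 25)/35230 = -71*1/35230 = -71/35230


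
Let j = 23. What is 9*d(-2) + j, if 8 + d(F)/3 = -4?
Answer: -301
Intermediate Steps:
d(F) = -36 (d(F) = -24 + 3*(-4) = -24 - 12 = -36)
9*d(-2) + j = 9*(-36) + 23 = -324 + 23 = -301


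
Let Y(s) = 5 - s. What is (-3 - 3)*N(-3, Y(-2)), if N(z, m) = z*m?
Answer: 126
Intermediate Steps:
N(z, m) = m*z
(-3 - 3)*N(-3, Y(-2)) = (-3 - 3)*((5 - 1*(-2))*(-3)) = -6*(5 + 2)*(-3) = -42*(-3) = -6*(-21) = 126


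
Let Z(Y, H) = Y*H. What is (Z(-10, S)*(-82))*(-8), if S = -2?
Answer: 13120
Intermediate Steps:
Z(Y, H) = H*Y
(Z(-10, S)*(-82))*(-8) = (-2*(-10)*(-82))*(-8) = (20*(-82))*(-8) = -1640*(-8) = 13120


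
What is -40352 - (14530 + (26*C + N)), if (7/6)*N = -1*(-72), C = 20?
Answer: -388246/7 ≈ -55464.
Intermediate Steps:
N = 432/7 (N = 6*(-1*(-72))/7 = (6/7)*72 = 432/7 ≈ 61.714)
-40352 - (14530 + (26*C + N)) = -40352 - (14530 + (26*20 + 432/7)) = -40352 - (14530 + (520 + 432/7)) = -40352 - (14530 + 4072/7) = -40352 - 1*105782/7 = -40352 - 105782/7 = -388246/7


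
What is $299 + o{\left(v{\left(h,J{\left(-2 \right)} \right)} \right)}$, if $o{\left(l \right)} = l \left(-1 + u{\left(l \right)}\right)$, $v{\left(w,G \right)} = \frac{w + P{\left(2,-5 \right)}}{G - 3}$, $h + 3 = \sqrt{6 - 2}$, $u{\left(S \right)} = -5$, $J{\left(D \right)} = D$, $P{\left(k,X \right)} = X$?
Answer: $\frac{1459}{5} \approx 291.8$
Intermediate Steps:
$h = -1$ ($h = -3 + \sqrt{6 - 2} = -3 + \sqrt{4} = -3 + 2 = -1$)
$v{\left(w,G \right)} = \frac{-5 + w}{-3 + G}$ ($v{\left(w,G \right)} = \frac{w - 5}{G - 3} = \frac{-5 + w}{-3 + G}$)
$o{\left(l \right)} = - 6 l$ ($o{\left(l \right)} = l \left(-1 - 5\right) = l \left(-6\right) = - 6 l$)
$299 + o{\left(v{\left(h,J{\left(-2 \right)} \right)} \right)} = 299 - 6 \frac{-5 - 1}{-3 - 2} = 299 - 6 \frac{1}{-5} \left(-6\right) = 299 - 6 \left(\left(- \frac{1}{5}\right) \left(-6\right)\right) = 299 - \frac{36}{5} = \frac{1459}{5}$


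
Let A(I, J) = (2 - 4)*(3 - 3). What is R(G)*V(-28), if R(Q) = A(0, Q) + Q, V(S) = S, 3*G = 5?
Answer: -140/3 ≈ -46.667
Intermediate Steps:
G = 5/3 (G = (1/3)*5 = 5/3 ≈ 1.6667)
A(I, J) = 0 (A(I, J) = -2*0 = 0)
R(Q) = Q (R(Q) = 0 + Q = Q)
R(G)*V(-28) = (5/3)*(-28) = -140/3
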